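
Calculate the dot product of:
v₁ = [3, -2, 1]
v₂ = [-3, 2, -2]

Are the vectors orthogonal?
-15, No

The dot product is the sum of products of corresponding components.
v₁·v₂ = (3)*(-3) + (-2)*(2) + (1)*(-2) = -9 - 4 - 2 = -15.
Two vectors are orthogonal iff their dot product is 0; here the dot product is -15, so the vectors are not orthogonal.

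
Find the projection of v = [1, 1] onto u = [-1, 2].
[-1/5, 2/5]

The projection of v onto u is proj_u(v) = ((v·u) / (u·u)) · u.
v·u = (1)*(-1) + (1)*(2) = 1.
u·u = (-1)*(-1) + (2)*(2) = 5.
coefficient = 1 / 5 = 1/5.
proj_u(v) = 1/5 · [-1, 2] = [-1/5, 2/5].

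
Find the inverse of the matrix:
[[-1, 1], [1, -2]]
[[-2, -1], [-1, -1]]

For [[a,b],[c,d]], inverse = (1/det)·[[d,-b],[-c,a]]
det = -1·-2 - 1·1 = 1
Inverse = (1/1)·[[-2, -1], [-1, -1]]
        = [[-2, -1], [-1, -1]]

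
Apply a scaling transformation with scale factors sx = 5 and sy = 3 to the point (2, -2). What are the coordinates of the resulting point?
(10, -6)

Scaling matrix:
[[5, 0], [0, 3]]
Result: (2 × 5, -2 × 3) = (10, -6)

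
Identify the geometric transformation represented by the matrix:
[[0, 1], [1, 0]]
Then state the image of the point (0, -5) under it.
reflection across the line y = x; image of (0, -5) is (-5, 0)

This is a symmetric orthogonal matrix with determinant -1, which characterizes a reflection in ℝ².
The matrix [[0, 1], [1, 0]] represents: reflection across the line y = x.
Applying it to (0, -5): [0·0 + 1·-5, 1·0 + 0·-5] = (-5, 0).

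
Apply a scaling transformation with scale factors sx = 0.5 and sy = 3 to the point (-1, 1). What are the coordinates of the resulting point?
(-0.5, 3)

Scaling matrix:
[[0.50, 0], [0, 3]]
Result: (-1 × 0.5, 1 × 3) = (-0.5, 3)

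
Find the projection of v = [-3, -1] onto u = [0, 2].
[0, -1]

The projection of v onto u is proj_u(v) = ((v·u) / (u·u)) · u.
v·u = (-3)*(0) + (-1)*(2) = -2.
u·u = (0)*(0) + (2)*(2) = 4.
coefficient = -2 / 4 = -1/2.
proj_u(v) = -1/2 · [0, 2] = [0, -1].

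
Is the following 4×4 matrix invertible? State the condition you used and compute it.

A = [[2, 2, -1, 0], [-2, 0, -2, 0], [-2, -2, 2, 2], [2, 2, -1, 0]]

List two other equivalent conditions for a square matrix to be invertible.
No, not invertible; det(A) = 0 (two rows are equal, so the rows are linearly dependent). Equivalent conditions (failing for this A): rank(A) < 4; Ax = 0 has non-trivial solutions; 0 is an eigenvalue; the columns are linearly dependent.

To check invertibility, compute det(A).
In this matrix, row 0 and the last row are identical, so one row is a scalar multiple of another and the rows are linearly dependent.
A matrix with linearly dependent rows has det = 0 and is not invertible.
Equivalent failed conditions:
- rank(A) < 4.
- Ax = 0 has non-trivial solutions.
- 0 is an eigenvalue.
- The columns are linearly dependent.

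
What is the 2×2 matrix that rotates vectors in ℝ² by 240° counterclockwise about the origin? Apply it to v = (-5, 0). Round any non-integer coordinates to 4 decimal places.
R = [[-1/2, √3/2], [-√3/2, -1/2]]; R·v = (2.5000, 4.3301)

A counterclockwise rotation by angle θ in ℝ² has matrix R(θ) = [[cos θ, -sin θ], [sin θ, cos θ]].
For θ = 240°: cos θ = -1/2, sin θ = -√3/2.
R(240°) = [[-1/2, √3/2], [-√3/2, -1/2]].
R·v = [-1/2·-5 + (√3/2)·0, -√3/2·-5 + -1/2·0] = (2.5000, 4.3301).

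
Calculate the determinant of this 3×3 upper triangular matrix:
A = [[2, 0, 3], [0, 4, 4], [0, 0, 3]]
24

The determinant of a triangular matrix is the product of its diagonal entries (the off-diagonal entries above the diagonal do not affect it).
det(A) = (2) * (4) * (3) = 24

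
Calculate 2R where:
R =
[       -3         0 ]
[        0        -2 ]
2R =
[       -6         0 ]
[        0        -4 ]

Scalar multiplication is elementwise: (2R)[i][j] = 2 * R[i][j].
  (2R)[0][0] = 2 * (-3) = -6
  (2R)[0][1] = 2 * (0) = 0
  (2R)[1][0] = 2 * (0) = 0
  (2R)[1][1] = 2 * (-2) = -4
2R =
[       -6         0 ]
[        0        -4 ]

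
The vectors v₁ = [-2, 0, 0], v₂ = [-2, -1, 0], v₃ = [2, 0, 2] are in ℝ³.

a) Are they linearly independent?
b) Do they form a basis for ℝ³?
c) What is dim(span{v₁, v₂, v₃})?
Yes independent, yes basis, dim = 3

Stack v₁, v₂, v₃ as rows of a 3×3 matrix.
[[-2, 0, 0]; [-2, -1, 0]; [2, 0, 2]] is already lower triangular with nonzero diagonal entries (-2, -1, 2), so its determinant is the product of the diagonal entries, det = (-2)·(-1)·(2) = 4 ≠ 0, and the rows are linearly independent.
Three linearly independent vectors in ℝ³ form a basis for ℝ³, so dim(span{v₁,v₂,v₃}) = 3.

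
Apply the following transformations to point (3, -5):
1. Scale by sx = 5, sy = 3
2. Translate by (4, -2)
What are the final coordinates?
(19, -17)

Step 1: Scale (3, -5) by (sx, sy) = (5, 3) → (15, -15)
Step 2: Translate by (4, -2) → (19, -17)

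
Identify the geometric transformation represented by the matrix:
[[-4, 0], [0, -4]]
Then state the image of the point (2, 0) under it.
uniform scaling by factor -4; image of (2, 0) is (-8, 0)

This is a diagonal matrix with equal entries -4, so it scales both axes by the same factor -4.
The matrix [[-4, 0], [0, -4]] represents: uniform scaling by factor -4.
Applying it to (2, 0): [-4·2 + 0·0, 0·2 + -4·0] = (-8, 0).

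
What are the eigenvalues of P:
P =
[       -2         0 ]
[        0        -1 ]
λ = -2, -1

Solve det(P - λI) = 0. For a 2×2 matrix the characteristic equation is λ² - (trace)λ + det = 0.
trace(P) = a + d = -2 - 1 = -3.
det(P) = a*d - b*c = (-2)*(-1) - (0)*(0) = 2 - 0 = 2.
Characteristic equation: λ² - (-3)λ + (2) = 0.
Discriminant = (-3)² - 4*(2) = 9 - 8 = 1.
λ = (-3 ± √1) / 2 = (-3 ± 1) / 2 = -2, -1.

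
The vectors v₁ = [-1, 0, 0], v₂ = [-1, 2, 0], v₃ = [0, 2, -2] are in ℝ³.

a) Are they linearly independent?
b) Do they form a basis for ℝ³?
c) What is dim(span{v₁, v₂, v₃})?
Yes independent, yes basis, dim = 3

Stack v₁, v₂, v₃ as rows of a 3×3 matrix.
[[-1, 0, 0]; [-1, 2, 0]; [0, 2, -2]] is already lower triangular with nonzero diagonal entries (-1, 2, -2), so its determinant is the product of the diagonal entries, det = (-1)·(2)·(-2) = 4 ≠ 0, and the rows are linearly independent.
Three linearly independent vectors in ℝ³ form a basis for ℝ³, so dim(span{v₁,v₂,v₃}) = 3.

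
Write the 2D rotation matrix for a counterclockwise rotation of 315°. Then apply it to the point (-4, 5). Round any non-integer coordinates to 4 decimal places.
R = [[√2/2, √2/2], [-√2/2, √2/2]]; R·(-4, 5) = (0.7071, 6.3640)

Rotation matrix formula: R(θ) = [[cos θ, -sin θ], [sin θ, cos θ]]
For θ = 315°:
cos(315°) = √2/2
sin(315°) = -√2/2
R = [[√2/2, √2/2], [-√2/2, √2/2]]
Apply to (-4, 5): [√2/2·-4 + (√2/2)·5, -√2/2·-4 + √2/2·5] = (0.7071, 6.3640)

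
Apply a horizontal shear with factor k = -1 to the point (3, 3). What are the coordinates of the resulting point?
(0, 3)

Shear matrix for horizontal shear with factor k = -1:
[[1, -1], [0, 1]]
Result: (3, 3) → (0, 3)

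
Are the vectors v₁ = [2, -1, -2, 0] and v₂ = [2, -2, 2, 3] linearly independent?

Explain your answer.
Yes, linearly independent

Two vectors are linearly dependent iff one is a scalar multiple of the other.
No single scalar k satisfies v₂ = k·v₁ (the ratios of corresponding entries disagree), so v₁ and v₂ are linearly independent.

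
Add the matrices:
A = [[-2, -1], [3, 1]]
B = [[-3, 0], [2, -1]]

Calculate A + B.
[[-5, -1], [5, 0]]

Add corresponding elements:
(-2)+(-3)=-5
(-1)+(0)=-1
(3)+(2)=5
(1)+(-1)=0
A + B = [[-5, -1], [5, 0]]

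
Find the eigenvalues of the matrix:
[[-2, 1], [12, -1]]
λ = -5 and λ = 2

Characteristic equation: det(A - λI) = 0
λ² - (trace)λ + (det) = 0
λ² - (-3)λ + (-10) = 0
λ² + 3λ - 10 = 0
Solving: λ = -5, 2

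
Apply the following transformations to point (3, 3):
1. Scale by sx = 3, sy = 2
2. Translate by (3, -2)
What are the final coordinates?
(12, 4)

Step 1: Scale (3, 3) by (sx, sy) = (3, 2) → (9, 6)
Step 2: Translate by (3, -2) → (12, 4)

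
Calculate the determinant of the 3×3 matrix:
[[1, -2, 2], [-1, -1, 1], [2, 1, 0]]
-3

Expansion along first row:
det = 1·det([[-1,1],[1,0]]) - -2·det([[-1,1],[2,0]]) + 2·det([[-1,-1],[2,1]])
    = 1·(-1·0 - 1·1) - -2·(-1·0 - 1·2) + 2·(-1·1 - -1·2)
    = 1·-1 - -2·-2 + 2·1
    = -1 + -4 + 2 = -3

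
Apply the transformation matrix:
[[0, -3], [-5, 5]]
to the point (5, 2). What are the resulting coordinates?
(-6, -15)

Matrix multiplication:
[[0, -3], [-5, 5]] × [5, 2]ᵀ
= [0×5 + -3×2, -5×5 + 5×2]ᵀ
= [-6.0000, -15.0000]ᵀ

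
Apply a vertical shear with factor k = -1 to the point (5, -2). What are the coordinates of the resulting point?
(5, -7)

Shear matrix for vertical shear with factor k = -1:
[[1, 0], [-1, 1]]
Result: (5, -2) → (5, -7)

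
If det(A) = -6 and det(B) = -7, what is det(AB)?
42

Use the multiplicative property of determinants: det(AB) = det(A)*det(B).
det(AB) = (-6)*(-7) = 42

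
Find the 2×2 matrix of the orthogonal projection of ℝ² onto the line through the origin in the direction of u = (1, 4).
[[1/17, 4/17], [4/17, 16/17]]

The orthogonal projection onto the line spanned by a nonzero vector u = (a, b) has matrix P = (u uᵀ) / (uᵀ u) = (1/(a² + b²)) · [[a², ab], [ab, b²]].
Here u = (1, 4), so a² + b² = 1 + 16 = 17.
P = (1/17) · [[1, 4], [4, 16]] = [[1/17, 4/17], [4/17, 16/17]].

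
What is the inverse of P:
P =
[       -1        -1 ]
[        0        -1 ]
det(P) = 1
P⁻¹ =
[       -1         1 ]
[        0        -1 ]

For a 2×2 matrix P = [[a, b], [c, d]] with det(P) ≠ 0, P⁻¹ = (1/det(P)) * [[d, -b], [-c, a]].
det(P) = (-1)*(-1) - (-1)*(0) = 1 - 0 = 1.
P⁻¹ = (1/1) * [[-1, 1], [0, -1]].
Dividing each entry by 1 and reducing:
P⁻¹ =
[       -1         1 ]
[        0        -1 ]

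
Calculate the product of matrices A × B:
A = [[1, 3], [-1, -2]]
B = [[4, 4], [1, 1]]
[[7, 7], [-6, -6]]

Matrix multiplication:
C[0][0] = 1×4 + 3×1 = 7
C[0][1] = 1×4 + 3×1 = 7
C[1][0] = -1×4 + -2×1 = -6
C[1][1] = -1×4 + -2×1 = -6
Result: [[7, 7], [-6, -6]]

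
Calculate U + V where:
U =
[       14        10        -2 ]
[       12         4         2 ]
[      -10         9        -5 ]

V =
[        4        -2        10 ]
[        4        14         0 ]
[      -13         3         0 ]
U + V =
[       18         8         8 ]
[       16        18         2 ]
[      -23        12        -5 ]

Matrix addition is elementwise: (U+V)[i][j] = U[i][j] + V[i][j].
  (U+V)[0][0] = (14) + (4) = 18
  (U+V)[0][1] = (10) + (-2) = 8
  (U+V)[0][2] = (-2) + (10) = 8
  (U+V)[1][0] = (12) + (4) = 16
  (U+V)[1][1] = (4) + (14) = 18
  (U+V)[1][2] = (2) + (0) = 2
  (U+V)[2][0] = (-10) + (-13) = -23
  (U+V)[2][1] = (9) + (3) = 12
  (U+V)[2][2] = (-5) + (0) = -5
U + V =
[       18         8         8 ]
[       16        18         2 ]
[      -23        12        -5 ]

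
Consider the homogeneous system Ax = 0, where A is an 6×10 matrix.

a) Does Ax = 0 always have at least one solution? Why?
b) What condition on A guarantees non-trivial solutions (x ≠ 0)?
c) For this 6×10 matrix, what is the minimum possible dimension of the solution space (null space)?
a) Yes, x = 0 is always a solution. b) When A has linearly dependent columns (rank < n). c) Minimum nullity = 4.

a) x = 0 satisfies A·0 = 0, so the zero vector is always a solution.
b) Non-trivial solutions exist iff the columns of A are linearly dependent, equivalently rank(A) < n (the number of columns).
c) By rank-nullity, rank(A) + nullity(A) = n = 10. Since A has only 6 rows, rank(A) ≤ 6, so nullity(A) ≥ 10 - 6 = 4.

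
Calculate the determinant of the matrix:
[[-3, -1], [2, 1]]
-1

For a 2×2 matrix [[a, b], [c, d]], det = ad - bc
det = (-3)(1) - (-1)(2) = -3 - -2 = -1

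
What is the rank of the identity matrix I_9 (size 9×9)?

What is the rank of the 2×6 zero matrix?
rank(I_9) = 9, rank(0) = 0

The identity I_9 has 9 columns that are the standard basis vectors e_1, …, e_9. These are linearly independent, so all 9 columns are pivots and rank(I_9) = 9.
The 2×6 zero matrix has every entry zero, so every row is the zero row and there are no pivots; rank(0) = 0.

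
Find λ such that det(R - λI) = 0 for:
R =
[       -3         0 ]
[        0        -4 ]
λ = -4, -3

Solve det(R - λI) = 0. For a 2×2 matrix the characteristic equation is λ² - (trace)λ + det = 0.
trace(R) = a + d = -3 - 4 = -7.
det(R) = a*d - b*c = (-3)*(-4) - (0)*(0) = 12 - 0 = 12.
Characteristic equation: λ² - (-7)λ + (12) = 0.
Discriminant = (-7)² - 4*(12) = 49 - 48 = 1.
λ = (-7 ± √1) / 2 = (-7 ± 1) / 2 = -4, -3.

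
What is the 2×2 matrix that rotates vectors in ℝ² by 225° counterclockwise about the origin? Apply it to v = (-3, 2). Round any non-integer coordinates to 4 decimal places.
R = [[-√2/2, √2/2], [-√2/2, -√2/2]]; R·v = (3.5355, 0.7071)

A counterclockwise rotation by angle θ in ℝ² has matrix R(θ) = [[cos θ, -sin θ], [sin θ, cos θ]].
For θ = 225°: cos θ = -√2/2, sin θ = -√2/2.
R(225°) = [[-√2/2, √2/2], [-√2/2, -√2/2]].
R·v = [-√2/2·-3 + (√2/2)·2, -√2/2·-3 + -√2/2·2] = (3.5355, 0.7071).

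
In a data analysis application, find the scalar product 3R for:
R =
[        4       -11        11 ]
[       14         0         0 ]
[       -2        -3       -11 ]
3R =
[       12       -33        33 ]
[       42         0         0 ]
[       -6        -9       -33 ]

Scalar multiplication is elementwise: (3R)[i][j] = 3 * R[i][j].
  (3R)[0][0] = 3 * (4) = 12
  (3R)[0][1] = 3 * (-11) = -33
  (3R)[0][2] = 3 * (11) = 33
  (3R)[1][0] = 3 * (14) = 42
  (3R)[1][1] = 3 * (0) = 0
  (3R)[1][2] = 3 * (0) = 0
  (3R)[2][0] = 3 * (-2) = -6
  (3R)[2][1] = 3 * (-3) = -9
  (3R)[2][2] = 3 * (-11) = -33
3R =
[       12       -33        33 ]
[       42         0         0 ]
[       -6        -9       -33 ]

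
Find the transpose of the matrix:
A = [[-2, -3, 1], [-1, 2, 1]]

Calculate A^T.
[[-2, -1], [-3, 2], [1, 1]]

The transpose sends entry (i,j) to (j,i); rows become columns.
Row 0 of A: [-2, -3, 1] -> column 0 of A^T.
Row 1 of A: [-1, 2, 1] -> column 1 of A^T.
A^T = [[-2, -1], [-3, 2], [1, 1]]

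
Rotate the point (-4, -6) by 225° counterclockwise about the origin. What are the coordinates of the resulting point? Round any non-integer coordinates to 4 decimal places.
(-1.4142, 7.0711)

Rotation matrix R(θ) = [[cos θ, -sin θ], [sin θ, cos θ]]; for θ = 225°:
R = [[-√2/2, √2/2], [-√2/2, -√2/2]]
Result: R × [-4, -6]ᵀ = [-√2/2·-4 + (√2/2)·-6, -√2/2·-4 + (-√2/2)·-6]ᵀ = (-1.4142, 7.0711)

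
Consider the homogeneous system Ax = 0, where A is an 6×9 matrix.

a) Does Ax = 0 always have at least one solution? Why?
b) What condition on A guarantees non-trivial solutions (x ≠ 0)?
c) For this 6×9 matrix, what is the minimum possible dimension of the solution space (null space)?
a) Yes, x = 0 is always a solution. b) When A has linearly dependent columns (rank < n). c) Minimum nullity = 3.

a) x = 0 satisfies A·0 = 0, so the zero vector is always a solution.
b) Non-trivial solutions exist iff the columns of A are linearly dependent, equivalently rank(A) < n (the number of columns).
c) By rank-nullity, rank(A) + nullity(A) = n = 9. Since A has only 6 rows, rank(A) ≤ 6, so nullity(A) ≥ 9 - 6 = 3.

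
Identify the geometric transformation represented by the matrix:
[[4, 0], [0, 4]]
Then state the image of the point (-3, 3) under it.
uniform scaling by factor 4; image of (-3, 3) is (-12, 12)

This is a diagonal matrix with equal entries 4, so it scales both axes by the same factor 4.
The matrix [[4, 0], [0, 4]] represents: uniform scaling by factor 4.
Applying it to (-3, 3): [4·-3 + 0·3, 0·-3 + 4·3] = (-12, 12).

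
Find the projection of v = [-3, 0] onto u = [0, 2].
[0, 0]

The projection of v onto u is proj_u(v) = ((v·u) / (u·u)) · u.
v·u = (-3)*(0) + (0)*(2) = 0.
u·u = (0)*(0) + (2)*(2) = 4.
coefficient = 0 / 4 = 0.
proj_u(v) = 0 · [0, 2] = [0, 0].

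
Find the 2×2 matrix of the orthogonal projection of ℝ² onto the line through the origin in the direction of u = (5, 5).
[[1/2, 1/2], [1/2, 1/2]]

The orthogonal projection onto the line spanned by a nonzero vector u = (a, b) has matrix P = (u uᵀ) / (uᵀ u) = (1/(a² + b²)) · [[a², ab], [ab, b²]].
Here u = (5, 5), so a² + b² = 25 + 25 = 50.
P = (1/50) · [[25, 25], [25, 25]] = [[1/2, 1/2], [1/2, 1/2]].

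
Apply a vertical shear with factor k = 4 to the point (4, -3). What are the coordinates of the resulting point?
(4, 13)

Shear matrix for vertical shear with factor k = 4:
[[1, 0], [4, 1]]
Result: (4, -3) → (4, 13)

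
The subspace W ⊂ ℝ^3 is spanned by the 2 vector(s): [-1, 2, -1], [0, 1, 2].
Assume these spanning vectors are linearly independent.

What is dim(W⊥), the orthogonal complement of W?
dim(W⊥) = 1

For any subspace W of ℝ^n, dim(W) + dim(W⊥) = n (the whole-space dimension).
Here the given 2 vectors are linearly independent, so dim(W) = 2.
Thus dim(W⊥) = n - dim(W) = 3 - 2 = 1.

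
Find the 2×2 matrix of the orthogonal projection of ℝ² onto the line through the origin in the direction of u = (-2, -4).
[[1/5, 2/5], [2/5, 4/5]]

The orthogonal projection onto the line spanned by a nonzero vector u = (a, b) has matrix P = (u uᵀ) / (uᵀ u) = (1/(a² + b²)) · [[a², ab], [ab, b²]].
Here u = (-2, -4), so a² + b² = 4 + 16 = 20.
P = (1/20) · [[4, 8], [8, 16]] = [[1/5, 2/5], [2/5, 4/5]].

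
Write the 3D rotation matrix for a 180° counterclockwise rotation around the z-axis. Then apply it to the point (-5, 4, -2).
R = [[-1, 0, 0], [0, -1, 0], [0, 0, 1]]; R·(-5, 4, -2) = (5, -4, -2)

Rotation matrix for 180° around z-axis:
cos(180°) = -1, sin(180°) = 0
R = [[-1, 0, 0], [0, -1, 0], [0, 0, 1]]
Apply to (-5, 4, -2): R·[-5, 4, -2]ᵀ = (5, -4, -2)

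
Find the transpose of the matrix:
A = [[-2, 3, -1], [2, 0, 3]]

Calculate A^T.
[[-2, 2], [3, 0], [-1, 3]]

The transpose sends entry (i,j) to (j,i); rows become columns.
Row 0 of A: [-2, 3, -1] -> column 0 of A^T.
Row 1 of A: [2, 0, 3] -> column 1 of A^T.
A^T = [[-2, 2], [3, 0], [-1, 3]]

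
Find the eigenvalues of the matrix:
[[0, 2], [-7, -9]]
λ = -7 and λ = -2

Characteristic equation: det(A - λI) = 0
λ² - (trace)λ + (det) = 0
λ² - (-9)λ + (14) = 0
λ² + 9λ + 14 = 0
Solving: λ = -7, -2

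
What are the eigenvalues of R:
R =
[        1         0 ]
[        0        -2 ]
λ = -2, 1

Solve det(R - λI) = 0. For a 2×2 matrix the characteristic equation is λ² - (trace)λ + det = 0.
trace(R) = a + d = 1 - 2 = -1.
det(R) = a*d - b*c = (1)*(-2) - (0)*(0) = -2 - 0 = -2.
Characteristic equation: λ² - (-1)λ + (-2) = 0.
Discriminant = (-1)² - 4*(-2) = 1 + 8 = 9.
λ = (-1 ± √9) / 2 = (-1 ± 3) / 2 = -2, 1.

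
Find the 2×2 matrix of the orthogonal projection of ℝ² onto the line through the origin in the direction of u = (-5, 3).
[[25/34, -15/34], [-15/34, 9/34]]

The orthogonal projection onto the line spanned by a nonzero vector u = (a, b) has matrix P = (u uᵀ) / (uᵀ u) = (1/(a² + b²)) · [[a², ab], [ab, b²]].
Here u = (-5, 3), so a² + b² = 25 + 9 = 34.
P = (1/34) · [[25, -15], [-15, 9]] = [[25/34, -15/34], [-15/34, 9/34]].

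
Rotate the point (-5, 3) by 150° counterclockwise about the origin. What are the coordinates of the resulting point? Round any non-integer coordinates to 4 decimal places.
(2.8301, -5.0981)

Rotation matrix R(θ) = [[cos θ, -sin θ], [sin θ, cos θ]]; for θ = 150°:
R = [[-√3/2, -1/2], [1/2, -√3/2]]
Result: R × [-5, 3]ᵀ = [-√3/2·-5 + (-1/2)·3, 1/2·-5 + (-√3/2)·3]ᵀ = (2.8301, -5.0981)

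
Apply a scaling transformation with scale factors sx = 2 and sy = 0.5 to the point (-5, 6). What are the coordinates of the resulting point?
(-10, 3.0)

Scaling matrix:
[[2, 0], [0, 0.50]]
Result: (-5 × 2, 6 × 0.5) = (-10, 3.0)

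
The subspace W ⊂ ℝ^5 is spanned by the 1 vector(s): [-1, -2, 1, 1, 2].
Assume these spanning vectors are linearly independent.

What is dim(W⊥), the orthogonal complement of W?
dim(W⊥) = 4

For any subspace W of ℝ^n, dim(W) + dim(W⊥) = n (the whole-space dimension).
Here the given 1 vectors are linearly independent, so dim(W) = 1.
Thus dim(W⊥) = n - dim(W) = 5 - 1 = 4.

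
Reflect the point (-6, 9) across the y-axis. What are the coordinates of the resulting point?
(6, 9)

Reflection across y-axis: (-6, 9) → (6, 9)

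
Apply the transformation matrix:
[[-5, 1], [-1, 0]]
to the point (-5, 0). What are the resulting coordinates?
(25, 5)

Matrix multiplication:
[[-5, 1], [-1, 0]] × [-5, 0]ᵀ
= [-5×-5 + 1×0, -1×-5 + 0×0]ᵀ
= [25.0000, 5.0000]ᵀ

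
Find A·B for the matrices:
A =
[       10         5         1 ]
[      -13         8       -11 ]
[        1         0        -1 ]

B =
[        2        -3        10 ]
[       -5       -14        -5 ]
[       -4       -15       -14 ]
AB =
[       -9      -115        61 ]
[      -22        92       -16 ]
[        6        12        24 ]

Matrix multiplication: (AB)[i][j] = sum over k of A[i][k] * B[k][j].
  (AB)[0][0] = (10)*(2) + (5)*(-5) + (1)*(-4) = -9
  (AB)[0][1] = (10)*(-3) + (5)*(-14) + (1)*(-15) = -115
  (AB)[0][2] = (10)*(10) + (5)*(-5) + (1)*(-14) = 61
  (AB)[1][0] = (-13)*(2) + (8)*(-5) + (-11)*(-4) = -22
  (AB)[1][1] = (-13)*(-3) + (8)*(-14) + (-11)*(-15) = 92
  (AB)[1][2] = (-13)*(10) + (8)*(-5) + (-11)*(-14) = -16
  (AB)[2][0] = (1)*(2) + (0)*(-5) + (-1)*(-4) = 6
  (AB)[2][1] = (1)*(-3) + (0)*(-14) + (-1)*(-15) = 12
  (AB)[2][2] = (1)*(10) + (0)*(-5) + (-1)*(-14) = 24
AB =
[       -9      -115        61 ]
[      -22        92       -16 ]
[        6        12        24 ]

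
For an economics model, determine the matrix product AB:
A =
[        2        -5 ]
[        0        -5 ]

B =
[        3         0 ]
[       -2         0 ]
AB =
[       16         0 ]
[       10         0 ]

Matrix multiplication: (AB)[i][j] = sum over k of A[i][k] * B[k][j].
  (AB)[0][0] = (2)*(3) + (-5)*(-2) = 16
  (AB)[0][1] = (2)*(0) + (-5)*(0) = 0
  (AB)[1][0] = (0)*(3) + (-5)*(-2) = 10
  (AB)[1][1] = (0)*(0) + (-5)*(0) = 0
AB =
[       16         0 ]
[       10         0 ]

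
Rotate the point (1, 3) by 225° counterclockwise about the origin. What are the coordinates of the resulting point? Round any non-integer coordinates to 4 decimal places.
(1.4142, -2.8284)

Rotation matrix R(θ) = [[cos θ, -sin θ], [sin θ, cos θ]]; for θ = 225°:
R = [[-√2/2, √2/2], [-√2/2, -√2/2]]
Result: R × [1, 3]ᵀ = [-√2/2·1 + (√2/2)·3, -√2/2·1 + (-√2/2)·3]ᵀ = (1.4142, -2.8284)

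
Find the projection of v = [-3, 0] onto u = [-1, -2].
[-3/5, -6/5]

The projection of v onto u is proj_u(v) = ((v·u) / (u·u)) · u.
v·u = (-3)*(-1) + (0)*(-2) = 3.
u·u = (-1)*(-1) + (-2)*(-2) = 5.
coefficient = 3 / 5 = 3/5.
proj_u(v) = 3/5 · [-1, -2] = [-3/5, -6/5].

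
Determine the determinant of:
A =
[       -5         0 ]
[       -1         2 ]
det(A) = -10

For a 2×2 matrix [[a, b], [c, d]], det = a*d - b*c.
det(A) = (-5)*(2) - (0)*(-1) = -10 - 0 = -10.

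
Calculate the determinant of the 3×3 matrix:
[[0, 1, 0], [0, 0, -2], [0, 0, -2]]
0

Expansion along first row:
det = 0·det([[0,-2],[0,-2]]) - 1·det([[0,-2],[0,-2]]) + 0·det([[0,0],[0,0]])
    = 0·(0·-2 - -2·0) - 1·(0·-2 - -2·0) + 0·(0·0 - 0·0)
    = 0·0 - 1·0 + 0·0
    = 0 + 0 + 0 = 0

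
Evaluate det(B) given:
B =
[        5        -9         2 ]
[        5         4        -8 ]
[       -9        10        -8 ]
det(B) = -596

Expand along row 0 (cofactor expansion): det(B) = a*(e*i - f*h) - b*(d*i - f*g) + c*(d*h - e*g), where the 3×3 is [[a, b, c], [d, e, f], [g, h, i]].
Minor M_00 = (4)*(-8) - (-8)*(10) = -32 + 80 = 48.
Minor M_01 = (5)*(-8) - (-8)*(-9) = -40 - 72 = -112.
Minor M_02 = (5)*(10) - (4)*(-9) = 50 + 36 = 86.
det(B) = (5)*(48) - (-9)*(-112) + (2)*(86) = 240 - 1008 + 172 = -596.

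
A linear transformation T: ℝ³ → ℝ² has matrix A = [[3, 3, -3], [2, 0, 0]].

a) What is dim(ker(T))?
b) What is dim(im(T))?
dim(ker) = 1, dim(im) = 2

The two rows are not scalar multiples of one another (no single k satisfies row 2 = k × row 1), so they are linearly independent.
Thus rank(A) = 2.
dim(im(T)) = rank(A) = 2.
By the rank-nullity theorem applied to T: ℝ³ → ℝ², rank(A) + nullity(A) = 3 (the domain dimension), so dim(ker(T)) = 3 - 2 = 1.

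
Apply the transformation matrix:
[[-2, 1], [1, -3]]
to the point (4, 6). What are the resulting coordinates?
(-2, -14)

Matrix multiplication:
[[-2, 1], [1, -3]] × [4, 6]ᵀ
= [-2×4 + 1×6, 1×4 + -3×6]ᵀ
= [-2.0000, -14.0000]ᵀ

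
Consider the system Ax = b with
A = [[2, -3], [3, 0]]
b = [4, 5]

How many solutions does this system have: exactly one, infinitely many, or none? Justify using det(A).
Exactly one solution

Compute det(A) = (2)*(0) - (-3)*(3) = 9.
Because det(A) ≠ 0, A is invertible and Ax = b has a unique solution for every b (here x = A⁻¹ b).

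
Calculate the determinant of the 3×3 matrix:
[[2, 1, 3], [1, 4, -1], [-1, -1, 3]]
29

Expansion along first row:
det = 2·det([[4,-1],[-1,3]]) - 1·det([[1,-1],[-1,3]]) + 3·det([[1,4],[-1,-1]])
    = 2·(4·3 - -1·-1) - 1·(1·3 - -1·-1) + 3·(1·-1 - 4·-1)
    = 2·11 - 1·2 + 3·3
    = 22 + -2 + 9 = 29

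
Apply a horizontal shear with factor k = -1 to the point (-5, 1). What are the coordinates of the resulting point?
(-6, 1)

Shear matrix for horizontal shear with factor k = -1:
[[1, -1], [0, 1]]
Result: (-5, 1) → (-6, 1)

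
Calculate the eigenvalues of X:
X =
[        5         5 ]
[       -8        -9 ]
λ = -5, 1

Solve det(X - λI) = 0. For a 2×2 matrix the characteristic equation is λ² - (trace)λ + det = 0.
trace(X) = a + d = 5 - 9 = -4.
det(X) = a*d - b*c = (5)*(-9) - (5)*(-8) = -45 + 40 = -5.
Characteristic equation: λ² - (-4)λ + (-5) = 0.
Discriminant = (-4)² - 4*(-5) = 16 + 20 = 36.
λ = (-4 ± √36) / 2 = (-4 ± 6) / 2 = -5, 1.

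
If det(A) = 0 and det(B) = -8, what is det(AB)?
0

Use the multiplicative property of determinants: det(AB) = det(A)*det(B).
det(AB) = (0)*(-8) = 0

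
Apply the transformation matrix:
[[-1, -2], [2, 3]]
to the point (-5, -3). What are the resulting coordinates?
(11, -19)

Matrix multiplication:
[[-1, -2], [2, 3]] × [-5, -3]ᵀ
= [-1×-5 + -2×-3, 2×-5 + 3×-3]ᵀ
= [11.0000, -19.0000]ᵀ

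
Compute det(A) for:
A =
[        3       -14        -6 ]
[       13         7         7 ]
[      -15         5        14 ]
det(A) = 3187

Expand along row 0 (cofactor expansion): det(A) = a*(e*i - f*h) - b*(d*i - f*g) + c*(d*h - e*g), where the 3×3 is [[a, b, c], [d, e, f], [g, h, i]].
Minor M_00 = (7)*(14) - (7)*(5) = 98 - 35 = 63.
Minor M_01 = (13)*(14) - (7)*(-15) = 182 + 105 = 287.
Minor M_02 = (13)*(5) - (7)*(-15) = 65 + 105 = 170.
det(A) = (3)*(63) - (-14)*(287) + (-6)*(170) = 189 + 4018 - 1020 = 3187.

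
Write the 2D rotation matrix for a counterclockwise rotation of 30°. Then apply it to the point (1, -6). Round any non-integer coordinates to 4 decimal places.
R = [[√3/2, -1/2], [1/2, √3/2]]; R·(1, -6) = (3.8660, -4.6962)

Rotation matrix formula: R(θ) = [[cos θ, -sin θ], [sin θ, cos θ]]
For θ = 30°:
cos(30°) = √3/2
sin(30°) = 1/2
R = [[√3/2, -1/2], [1/2, √3/2]]
Apply to (1, -6): [√3/2·1 + (-1/2)·-6, 1/2·1 + √3/2·-6] = (3.8660, -4.6962)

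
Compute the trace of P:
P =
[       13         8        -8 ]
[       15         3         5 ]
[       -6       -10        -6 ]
tr(P) = 13 + 3 - 6 = 10

The trace of a square matrix is the sum of its diagonal entries.
Diagonal entries of P: P[0][0] = 13, P[1][1] = 3, P[2][2] = -6.
tr(P) = 13 + 3 - 6 = 10.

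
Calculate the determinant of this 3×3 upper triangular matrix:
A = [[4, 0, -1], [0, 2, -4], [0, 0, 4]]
32

The determinant of a triangular matrix is the product of its diagonal entries (the off-diagonal entries above the diagonal do not affect it).
det(A) = (4) * (2) * (4) = 32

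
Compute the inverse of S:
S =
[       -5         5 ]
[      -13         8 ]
det(S) = 25
S⁻¹ =
[     8/25      -1/5 ]
[    13/25      -1/5 ]

For a 2×2 matrix S = [[a, b], [c, d]] with det(S) ≠ 0, S⁻¹ = (1/det(S)) * [[d, -b], [-c, a]].
det(S) = (-5)*(8) - (5)*(-13) = -40 + 65 = 25.
S⁻¹ = (1/25) * [[8, -5], [13, -5]].
Dividing each entry by 25 and reducing:
S⁻¹ =
[     8/25      -1/5 ]
[    13/25      -1/5 ]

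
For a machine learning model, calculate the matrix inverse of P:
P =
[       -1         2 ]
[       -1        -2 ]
det(P) = 4
P⁻¹ =
[     -1/2      -1/2 ]
[      1/4      -1/4 ]

For a 2×2 matrix P = [[a, b], [c, d]] with det(P) ≠ 0, P⁻¹ = (1/det(P)) * [[d, -b], [-c, a]].
det(P) = (-1)*(-2) - (2)*(-1) = 2 + 2 = 4.
P⁻¹ = (1/4) * [[-2, -2], [1, -1]].
Dividing each entry by 4 and reducing:
P⁻¹ =
[     -1/2      -1/2 ]
[      1/4      -1/4 ]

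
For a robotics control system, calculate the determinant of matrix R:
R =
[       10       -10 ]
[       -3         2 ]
det(R) = -10

For a 2×2 matrix [[a, b], [c, d]], det = a*d - b*c.
det(R) = (10)*(2) - (-10)*(-3) = 20 - 30 = -10.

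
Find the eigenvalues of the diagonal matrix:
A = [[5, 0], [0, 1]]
λ₁ = 5, λ₂ = 1

The characteristic polynomial of A is det(A - λI) = (5 - λ)(1 - λ) = 0.
The roots are λ = 5 and λ = 1, so the eigenvalues are the diagonal entries.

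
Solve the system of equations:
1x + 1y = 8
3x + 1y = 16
x = 4, y = 4

Use elimination (row reduction):
Equation 1: 1x + 1y = 8.
Equation 2: 3x + 1y = 16.
Multiply Eq1 by 3 and Eq2 by 1: 3x + 3y = 24;  3x + 1y = 16.
Subtract: (-2)y = -8, so y = 4.
Back-substitute into Eq1: 1x + 1*(4) = 8, so x = 4.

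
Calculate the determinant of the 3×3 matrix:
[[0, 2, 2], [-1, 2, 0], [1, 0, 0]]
-4

Expansion along first row:
det = 0·det([[2,0],[0,0]]) - 2·det([[-1,0],[1,0]]) + 2·det([[-1,2],[1,0]])
    = 0·(2·0 - 0·0) - 2·(-1·0 - 0·1) + 2·(-1·0 - 2·1)
    = 0·0 - 2·0 + 2·-2
    = 0 + 0 + -4 = -4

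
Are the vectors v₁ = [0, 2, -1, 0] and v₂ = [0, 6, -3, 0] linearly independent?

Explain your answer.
No, linearly dependent (v₂ = 3·v₁)

Check whether there is a scalar k with v₂ = k·v₁.
Comparing components, k = 3 satisfies 3·[0, 2, -1, 0] = [0, 6, -3, 0].
Since v₂ is a scalar multiple of v₁, the two vectors are linearly dependent.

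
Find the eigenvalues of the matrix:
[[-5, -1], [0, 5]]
λ = -5 and λ = 5

Characteristic equation: det(A - λI) = 0
λ² - (trace)λ + (det) = 0
λ² - (0)λ + (-25) = 0
λ² - 0λ - 25 = 0
Solving: λ = -5, 5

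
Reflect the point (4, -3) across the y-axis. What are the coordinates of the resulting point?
(-4, -3)

Reflection across y-axis: (4, -3) → (-4, -3)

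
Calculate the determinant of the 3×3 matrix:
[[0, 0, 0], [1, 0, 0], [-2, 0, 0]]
0

Expansion along first row:
det = 0·det([[0,0],[0,0]]) - 0·det([[1,0],[-2,0]]) + 0·det([[1,0],[-2,0]])
    = 0·(0·0 - 0·0) - 0·(1·0 - 0·-2) + 0·(1·0 - 0·-2)
    = 0·0 - 0·0 + 0·0
    = 0 + 0 + 0 = 0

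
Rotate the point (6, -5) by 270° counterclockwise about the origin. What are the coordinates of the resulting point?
(-5, -6)

Rotation matrix R(θ) = [[cos θ, -sin θ], [sin θ, cos θ]]; for θ = 270°:
R = [[0, 1], [-1, 0]]
Result: R × [6, -5]ᵀ = [0·6 + (1)·-5, -1·6 + (0)·-5]ᵀ = (-5, -6)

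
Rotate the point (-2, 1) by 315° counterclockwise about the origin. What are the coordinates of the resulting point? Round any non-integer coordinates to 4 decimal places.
(-0.7071, 2.1213)

Rotation matrix R(θ) = [[cos θ, -sin θ], [sin θ, cos θ]]; for θ = 315°:
R = [[√2/2, √2/2], [-√2/2, √2/2]]
Result: R × [-2, 1]ᵀ = [√2/2·-2 + (√2/2)·1, -√2/2·-2 + (√2/2)·1]ᵀ = (-0.7071, 2.1213)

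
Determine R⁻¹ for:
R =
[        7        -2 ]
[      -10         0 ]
det(R) = -20
R⁻¹ =
[        0     -1/10 ]
[     -1/2     -7/20 ]

For a 2×2 matrix R = [[a, b], [c, d]] with det(R) ≠ 0, R⁻¹ = (1/det(R)) * [[d, -b], [-c, a]].
det(R) = (7)*(0) - (-2)*(-10) = 0 - 20 = -20.
R⁻¹ = (1/-20) * [[0, 2], [10, 7]].
Dividing each entry by -20 and reducing:
R⁻¹ =
[        0     -1/10 ]
[     -1/2     -7/20 ]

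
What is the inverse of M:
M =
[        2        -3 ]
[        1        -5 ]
det(M) = -7
M⁻¹ =
[      5/7      -3/7 ]
[      1/7      -2/7 ]

For a 2×2 matrix M = [[a, b], [c, d]] with det(M) ≠ 0, M⁻¹ = (1/det(M)) * [[d, -b], [-c, a]].
det(M) = (2)*(-5) - (-3)*(1) = -10 + 3 = -7.
M⁻¹ = (1/-7) * [[-5, 3], [-1, 2]].
Dividing each entry by -7 and reducing:
M⁻¹ =
[      5/7      -3/7 ]
[      1/7      -2/7 ]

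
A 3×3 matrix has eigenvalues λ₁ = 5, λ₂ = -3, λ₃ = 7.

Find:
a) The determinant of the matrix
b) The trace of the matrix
det = -105, trace = 9

Two standard eigenvalue identities:
- det(A) equals the product of the eigenvalues (counted with multiplicity).
- trace(A) equals the sum of the eigenvalues.
det(A) = (5)*(-3)*(7) = -105.
trace(A) = 5 - 3 + 7 = 9.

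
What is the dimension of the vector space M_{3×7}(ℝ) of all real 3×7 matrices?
Dimension = 21

A real 3×7 matrix is determined by its 3·7 = 21 independent entries.
A standard basis is {E_ij : 1 ≤ i ≤ 3, 1 ≤ j ≤ 7}, where E_ij has a 1 in position (i, j) and 0 elsewhere — there are 21 such matrices, and they are linearly independent and span M_{3×7}(ℝ).
Therefore dim(M_{3×7}(ℝ)) = 21.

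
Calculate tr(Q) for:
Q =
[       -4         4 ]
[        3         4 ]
tr(Q) = -4 + 4 = 0

The trace of a square matrix is the sum of its diagonal entries.
Diagonal entries of Q: Q[0][0] = -4, Q[1][1] = 4.
tr(Q) = -4 + 4 = 0.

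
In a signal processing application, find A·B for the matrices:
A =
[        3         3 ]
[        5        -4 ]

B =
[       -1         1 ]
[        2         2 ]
AB =
[        3         9 ]
[      -13        -3 ]

Matrix multiplication: (AB)[i][j] = sum over k of A[i][k] * B[k][j].
  (AB)[0][0] = (3)*(-1) + (3)*(2) = 3
  (AB)[0][1] = (3)*(1) + (3)*(2) = 9
  (AB)[1][0] = (5)*(-1) + (-4)*(2) = -13
  (AB)[1][1] = (5)*(1) + (-4)*(2) = -3
AB =
[        3         9 ]
[      -13        -3 ]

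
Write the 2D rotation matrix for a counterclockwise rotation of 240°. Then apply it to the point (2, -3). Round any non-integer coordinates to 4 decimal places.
R = [[-1/2, √3/2], [-√3/2, -1/2]]; R·(2, -3) = (-3.5981, -0.2321)

Rotation matrix formula: R(θ) = [[cos θ, -sin θ], [sin θ, cos θ]]
For θ = 240°:
cos(240°) = -1/2
sin(240°) = -√3/2
R = [[-1/2, √3/2], [-√3/2, -1/2]]
Apply to (2, -3): [-1/2·2 + (√3/2)·-3, -√3/2·2 + -1/2·-3] = (-3.5981, -0.2321)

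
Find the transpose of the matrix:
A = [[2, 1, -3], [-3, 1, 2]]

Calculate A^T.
[[2, -3], [1, 1], [-3, 2]]

The transpose sends entry (i,j) to (j,i); rows become columns.
Row 0 of A: [2, 1, -3] -> column 0 of A^T.
Row 1 of A: [-3, 1, 2] -> column 1 of A^T.
A^T = [[2, -3], [1, 1], [-3, 2]]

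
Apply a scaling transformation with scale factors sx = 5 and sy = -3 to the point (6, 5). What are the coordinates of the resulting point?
(30, -15)

Scaling matrix:
[[5, 0], [0, -3]]
Result: (6 × 5, 5 × -3) = (30, -15)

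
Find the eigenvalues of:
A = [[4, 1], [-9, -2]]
λ = 1, 1

Solve det(A - λI) = 0. For a 2×2 matrix this is λ² - (trace)λ + det = 0.
trace(A) = 4 - 2 = 2.
det(A) = (4)*(-2) - (1)*(-9) = -8 + 9 = 1.
Characteristic equation: λ² - (2)λ + (1) = 0.
Discriminant: (2)² - 4*(1) = 4 - 4 = 0.
Roots: λ = (2 ± √0) / 2 = 1, 1.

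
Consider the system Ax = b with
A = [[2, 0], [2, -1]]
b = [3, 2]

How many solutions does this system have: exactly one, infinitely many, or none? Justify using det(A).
Exactly one solution

Compute det(A) = (2)*(-1) - (0)*(2) = -2.
Because det(A) ≠ 0, A is invertible and Ax = b has a unique solution for every b (here x = A⁻¹ b).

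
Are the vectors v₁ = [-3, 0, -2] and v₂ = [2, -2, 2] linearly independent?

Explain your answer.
Yes, linearly independent

Two vectors are linearly dependent iff one is a scalar multiple of the other.
No single scalar k satisfies v₂ = k·v₁ (the ratios of corresponding entries disagree), so v₁ and v₂ are linearly independent.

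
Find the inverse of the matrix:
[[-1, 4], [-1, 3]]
[[3, -4], [1, -1]]

For [[a,b],[c,d]], inverse = (1/det)·[[d,-b],[-c,a]]
det = -1·3 - 4·-1 = 1
Inverse = (1/1)·[[3, -4], [1, -1]]
        = [[3, -4], [1, -1]]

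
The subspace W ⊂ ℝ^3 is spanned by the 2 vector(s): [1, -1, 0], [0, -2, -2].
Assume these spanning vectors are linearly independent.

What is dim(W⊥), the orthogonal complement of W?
dim(W⊥) = 1

For any subspace W of ℝ^n, dim(W) + dim(W⊥) = n (the whole-space dimension).
Here the given 2 vectors are linearly independent, so dim(W) = 2.
Thus dim(W⊥) = n - dim(W) = 3 - 2 = 1.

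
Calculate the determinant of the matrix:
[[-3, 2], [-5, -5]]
25

For a 2×2 matrix [[a, b], [c, d]], det = ad - bc
det = (-3)(-5) - (2)(-5) = 15 - -10 = 25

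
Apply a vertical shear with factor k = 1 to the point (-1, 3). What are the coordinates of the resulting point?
(-1, 2)

Shear matrix for vertical shear with factor k = 1:
[[1, 0], [1, 1]]
Result: (-1, 3) → (-1, 2)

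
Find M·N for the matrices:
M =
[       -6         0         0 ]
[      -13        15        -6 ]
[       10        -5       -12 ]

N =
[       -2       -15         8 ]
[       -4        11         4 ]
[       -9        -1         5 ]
MN =
[       12        90       -48 ]
[       20       366       -74 ]
[      108      -193         0 ]

Matrix multiplication: (MN)[i][j] = sum over k of M[i][k] * N[k][j].
  (MN)[0][0] = (-6)*(-2) + (0)*(-4) + (0)*(-9) = 12
  (MN)[0][1] = (-6)*(-15) + (0)*(11) + (0)*(-1) = 90
  (MN)[0][2] = (-6)*(8) + (0)*(4) + (0)*(5) = -48
  (MN)[1][0] = (-13)*(-2) + (15)*(-4) + (-6)*(-9) = 20
  (MN)[1][1] = (-13)*(-15) + (15)*(11) + (-6)*(-1) = 366
  (MN)[1][2] = (-13)*(8) + (15)*(4) + (-6)*(5) = -74
  (MN)[2][0] = (10)*(-2) + (-5)*(-4) + (-12)*(-9) = 108
  (MN)[2][1] = (10)*(-15) + (-5)*(11) + (-12)*(-1) = -193
  (MN)[2][2] = (10)*(8) + (-5)*(4) + (-12)*(5) = 0
MN =
[       12        90       -48 ]
[       20       366       -74 ]
[      108      -193         0 ]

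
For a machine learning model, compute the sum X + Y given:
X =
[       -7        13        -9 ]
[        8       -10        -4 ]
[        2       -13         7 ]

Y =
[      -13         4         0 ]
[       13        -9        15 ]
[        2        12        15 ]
X + Y =
[      -20        17        -9 ]
[       21       -19        11 ]
[        4        -1        22 ]

Matrix addition is elementwise: (X+Y)[i][j] = X[i][j] + Y[i][j].
  (X+Y)[0][0] = (-7) + (-13) = -20
  (X+Y)[0][1] = (13) + (4) = 17
  (X+Y)[0][2] = (-9) + (0) = -9
  (X+Y)[1][0] = (8) + (13) = 21
  (X+Y)[1][1] = (-10) + (-9) = -19
  (X+Y)[1][2] = (-4) + (15) = 11
  (X+Y)[2][0] = (2) + (2) = 4
  (X+Y)[2][1] = (-13) + (12) = -1
  (X+Y)[2][2] = (7) + (15) = 22
X + Y =
[      -20        17        -9 ]
[       21       -19        11 ]
[        4        -1        22 ]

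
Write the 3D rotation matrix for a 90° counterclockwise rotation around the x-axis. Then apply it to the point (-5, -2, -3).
R = [[1, 0, 0], [0, 0, -1], [0, 1, 0]]; R·(-5, -2, -3) = (-5, 3, -2)

Rotation matrix for 90° around x-axis:
cos(90°) = 0, sin(90°) = 1
R = [[1, 0, 0], [0, 0, -1], [0, 1, 0]]
Apply to (-5, -2, -3): R·[-5, -2, -3]ᵀ = (-5, 3, -2)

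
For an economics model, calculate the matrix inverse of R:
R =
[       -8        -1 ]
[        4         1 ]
det(R) = -4
R⁻¹ =
[     -1/4      -1/4 ]
[        1         2 ]

For a 2×2 matrix R = [[a, b], [c, d]] with det(R) ≠ 0, R⁻¹ = (1/det(R)) * [[d, -b], [-c, a]].
det(R) = (-8)*(1) - (-1)*(4) = -8 + 4 = -4.
R⁻¹ = (1/-4) * [[1, 1], [-4, -8]].
Dividing each entry by -4 and reducing:
R⁻¹ =
[     -1/4      -1/4 ]
[        1         2 ]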